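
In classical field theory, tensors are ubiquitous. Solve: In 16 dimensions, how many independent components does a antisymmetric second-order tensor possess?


A antisymmetric rank-2 tensor in d dimensions has d(d-1)/2 independent components.
d = 16
d(d-1)/2 = 16 * 15 / 2 = 240 / 2 = 120

120


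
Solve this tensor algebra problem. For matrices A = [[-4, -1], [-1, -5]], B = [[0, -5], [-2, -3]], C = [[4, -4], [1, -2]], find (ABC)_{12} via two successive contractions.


(ABC)_{12} = sum_m (AB)_{1m} C_{m2}. First compute row 1 of AB.
(AB)_{11} = -4*0 + -1*-2 = 2
(AB)_{12} = -4*-5 + -1*-3 = 23
Now contract with column 2 of C:
(AB)_{11} * C_{12} = 2 * -4 = -8
(AB)_{12} * C_{22} = 23 * -2 = -46
(ABC)_{12} = -8 + -46 = -54

-54


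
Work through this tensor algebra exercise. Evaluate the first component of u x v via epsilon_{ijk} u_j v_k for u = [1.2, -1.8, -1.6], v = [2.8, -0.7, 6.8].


(u x v)_1 = sum_{j,k} epsilon_{1jk} u_j v_k. Only permutations of (1,2,3) contribute; the two non-zero terms are:
eps_{123} u_2 v_3 = 1 * -1.8 * 6.8 = -12.24
eps_{132} u_3 v_2 = -1 * -1.6 * -0.7 = -1.12
(u x v)_1 = -13.36

-13.36


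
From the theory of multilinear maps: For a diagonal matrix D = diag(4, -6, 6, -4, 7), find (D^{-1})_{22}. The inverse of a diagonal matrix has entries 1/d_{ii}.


For a diagonal matrix, the inverse has entries (D^{-1})_{ii} = 1/d_{ii}.
The diagonal entries are: d_{11} = 4, d_{22} = -6, d_{33} = 6, d_{44} = -4, d_{55} = 7
We need (D^{-1})_{22} = 1/d_{22} = 1/-6 = -1/6

-1/6


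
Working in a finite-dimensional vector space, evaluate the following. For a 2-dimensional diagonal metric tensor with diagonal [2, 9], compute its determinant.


For a diagonal metric, the determinant is the product of diagonal entries.
Diagonal entries: 2, 9
det(g) = 2 * 9 = 18

18


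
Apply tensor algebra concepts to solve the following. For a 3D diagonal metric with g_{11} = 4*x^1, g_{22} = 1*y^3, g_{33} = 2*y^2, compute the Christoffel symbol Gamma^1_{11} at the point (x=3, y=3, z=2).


For a diagonal metric, Gamma^k_{ij} = (1/2) g^{kk} (dg_{ik}/dx_j + dg_{jk}/dx_i - dg_{ij}/dx_k).
The metric is diagonal, so g_{ab} = 0 for a != b.
At the given point: g_{11} = 12, g_{22} = 27, g_{33} = 18
g^{11} = 1/12
dg_{11}/dx_1 = dg_{11}/dx_1 = 4
dg_{11}/dx_1 = dg_{11}/dx_1 = 4
dg_{11}/dx_1 = dg_{11}/dx_1 = 4
Numerator = 4 + 4 - 4 = 4
Gamma^1_{11} = 4 / (2 * 12) = 1/6

1/6


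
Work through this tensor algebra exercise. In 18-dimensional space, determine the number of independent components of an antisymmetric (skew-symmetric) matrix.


An antisymmetric rank-2 tensor satisfies A_{ij} = -A_{ji}, so diagonal entries are zero.
The independent components are the upper-triangular entries: C(n, 2) = n(n-1)/2.
n = 18
C(18, 2) = 18 * 17 / 2 = 306 / 2 = 153

153


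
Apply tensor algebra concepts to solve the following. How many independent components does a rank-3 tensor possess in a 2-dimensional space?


The number of components of a rank-r tensor in d dimensions is d^r.
Here d = 2 and r = 3.
2^3 = 8

8


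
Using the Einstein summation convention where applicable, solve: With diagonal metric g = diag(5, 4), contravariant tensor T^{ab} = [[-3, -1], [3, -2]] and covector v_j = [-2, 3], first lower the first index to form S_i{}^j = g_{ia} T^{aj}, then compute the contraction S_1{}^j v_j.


Step 1: lower the first index. For a diagonal metric, g_{ia} T^{aj} = g_{ii} T^{ij} (no sum on i).
g_{11} = 5
S_1{}^1 = 5 * T^{11} = 5 * -3 = -15
S_1{}^2 = 5 * T^{12} = 5 * -1 = -5
Step 2: contract S_1{}^j with v_j.
S_1{}^1 * v_1 = -15 * -2 = 30
S_1{}^2 * v_2 = -5 * 3 = -15
Result = 30 + -15 = 15

15


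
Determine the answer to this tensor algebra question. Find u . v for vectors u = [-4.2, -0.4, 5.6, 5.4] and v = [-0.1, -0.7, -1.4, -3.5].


The inner product u . v = sum of u_i * v_i.
Term-by-term: -4.2 * -0.1, -0.4 * -0.7, 5.6 * -1.4, 5.4 * -3.5
Products: 0.42, 0.28, -7.84, -18.9
Sum = 0.42 + 0.28 + -7.84 + -18.9 = -26.04

-26.04


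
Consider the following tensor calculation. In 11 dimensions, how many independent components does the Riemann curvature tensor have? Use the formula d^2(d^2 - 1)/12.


The Riemann tensor in d dimensions has d^2(d^2 - 1)/12 independent components.
d = 11, so d^2 = 121
d^2 - 1 = 120
d^2(d^2 - 1) = 121 * 120 = 14520
Divide by 12: 14520 / 12 = 1210

1210


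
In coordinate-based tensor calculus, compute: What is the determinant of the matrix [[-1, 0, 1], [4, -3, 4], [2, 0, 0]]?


Expanding along the first row, det(A) = a11*M_11 - a12*M_12 + a13*M_13, where M_1j is the (1,j) minor.
Minor M_11 = -3*0 - 4*0 = 0
Minor M_12 = 4*0 - 4*2 = -8
Minor M_13 = 4*0 - -3*2 = 6
det = -1*(0) - 0*(-8) + 1*(6)
    = 0 - 0 + 6
    = 6

6


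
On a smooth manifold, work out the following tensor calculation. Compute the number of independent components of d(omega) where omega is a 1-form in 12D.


The exterior derivative of a p-form is a (p+1)-form.
Its number of independent components is C(n, p+1).
n = 12, p+1 = 2
C(12, 2) = 66

66


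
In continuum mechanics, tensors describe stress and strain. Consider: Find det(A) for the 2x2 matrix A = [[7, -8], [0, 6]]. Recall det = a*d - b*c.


For a 2x2 matrix [[a, b], [c, d]], det = a*d - b*c.
a = 7, b = -8, c = 0, d = 6
a*d = 7 * 6 = 42
b*c = -8 * 0 = 0
det = 42 - 0 = 42

42


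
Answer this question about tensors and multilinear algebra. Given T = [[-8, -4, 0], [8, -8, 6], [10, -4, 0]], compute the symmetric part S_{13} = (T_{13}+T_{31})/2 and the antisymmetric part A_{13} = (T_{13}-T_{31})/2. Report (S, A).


T_{13} = 0
T_{31} = 10
S_{13} = (0 + 10)/2 = 10/2 = 5
A_{13} = (0 - 10)/2 = -10/2 = -5
Check: S + A = 5 + -5 = 0 = T_{13}.

(5, -5)


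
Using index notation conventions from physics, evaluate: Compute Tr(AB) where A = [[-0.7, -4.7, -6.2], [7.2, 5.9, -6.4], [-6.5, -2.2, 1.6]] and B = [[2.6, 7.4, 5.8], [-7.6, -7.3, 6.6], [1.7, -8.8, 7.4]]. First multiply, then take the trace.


Tr(AB) = sum_i (AB)_{ii} where (AB)_{ii} = sum_k A_{ik} B_{ki}.
(AB)_{11} = -0.7*2.6 + -4.7*-7.6 + -6.2*1.7 = 23.36
(AB)_{22} = 7.2*7.4 + 5.9*-7.3 + -6.4*-8.8 = 66.53
(AB)_{33} = -6.5*5.8 + -2.2*6.6 + 1.6*7.4 = -40.38
Tr(AB) = 23.36 + 66.53 + -40.38 = 49.51

49.51


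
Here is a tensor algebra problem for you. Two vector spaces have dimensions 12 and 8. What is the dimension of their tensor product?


The dimension of a tensor product is the product of dimensions.
dim(V) = 12, dim(W) = 8
dim(V (x) W) = 12 * 8 = 96

96


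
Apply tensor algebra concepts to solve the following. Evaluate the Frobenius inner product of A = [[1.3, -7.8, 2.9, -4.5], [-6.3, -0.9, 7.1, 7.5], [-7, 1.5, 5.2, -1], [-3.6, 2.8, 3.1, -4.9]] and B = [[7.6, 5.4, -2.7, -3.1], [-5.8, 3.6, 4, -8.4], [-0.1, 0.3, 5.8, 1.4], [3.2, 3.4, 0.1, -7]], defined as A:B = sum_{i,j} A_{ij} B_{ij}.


A:B = sum over all i,j of A_{ij} * B_{ij}.
Row 1: 1.3*7.6=9.88, -7.8*5.4=-42.12, 2.9*-2.7=-7.83, -4.5*-3.1=13.95 => row sum = -26.12
Row 2: -6.3*-5.8=36.54, -0.9*3.6=-3.24, 7.1*4=28.4, 7.5*-8.4=-63 => row sum = -1.3
Row 3: -7*-0.1=0.7, 1.5*0.3=0.45, 5.2*5.8=30.16, -1*1.4=-1.4 => row sum = 29.91
Row 4: -3.6*3.2=-11.52, 2.8*3.4=9.52, 3.1*0.1=0.31, -4.9*-7=34.3 => row sum = 32.61
Total = -26.12 + -1.3 + 29.91 + 32.61 = 35.1

35.1


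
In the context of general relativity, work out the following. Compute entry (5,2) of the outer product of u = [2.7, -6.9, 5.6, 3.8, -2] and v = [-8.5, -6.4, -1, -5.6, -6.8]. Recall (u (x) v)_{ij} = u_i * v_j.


The outer product entry T_{ij} = u_i * v_j.
We need i=5, j=2.
u_5 = -2, v_2 = -6.4
T_{5,2} = -2 * -6.4 = 12.8

12.8


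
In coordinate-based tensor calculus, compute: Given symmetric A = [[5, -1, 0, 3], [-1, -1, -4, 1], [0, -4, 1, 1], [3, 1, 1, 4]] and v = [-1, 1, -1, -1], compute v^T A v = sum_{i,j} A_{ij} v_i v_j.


First compute Av:
(Av)_1 = 5*-1 + -1*1 + 0*-1 + 3*-1 = -9
(Av)_2 = -1*-1 + -1*1 + -4*-1 + 1*-1 = 3
(Av)_3 = 0*-1 + -4*1 + 1*-1 + 1*-1 = -6
(Av)_4 = 3*-1 + 1*1 + 1*-1 + 4*-1 = -7
Av = [-9, 3, -6, -7]
Then v^T (Av) = -1*-9 + 1*3 + -1*-6 + -1*-7
= 9 + 3 + 6 + 7 = 25

25


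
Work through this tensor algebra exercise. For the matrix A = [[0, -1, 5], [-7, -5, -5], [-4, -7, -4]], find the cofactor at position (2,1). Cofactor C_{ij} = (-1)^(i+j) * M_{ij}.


To find cofactor C_{21}, delete row 2 and column 1.
The resulting 2x2 submatrix is: [[-1, 5], [-7, -4]]
Minor M_{21} = -1*-4 - 5*-7
  = 4 - -35 = 39
Sign = (-1)^(2+1) = (-1)^3 = -1
Cofactor C_{21} = -1 * 39 = -39

-39


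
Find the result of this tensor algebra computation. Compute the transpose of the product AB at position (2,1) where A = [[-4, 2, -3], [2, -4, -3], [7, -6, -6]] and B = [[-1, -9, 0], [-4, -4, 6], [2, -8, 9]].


(AB)^T_{ij} = (AB)_{ji} = sum_k A_{jk} B_{ki}.
For i=2, j=1 we need (AB)_{12}:
A_{11} * B_{12} = -4 * -9 = 36
A_{12} * B_{22} = 2 * -4 = -8
A_{13} * B_{32} = -3 * -8 = 24
Sum = 36 + -8 + 24 = 52

52


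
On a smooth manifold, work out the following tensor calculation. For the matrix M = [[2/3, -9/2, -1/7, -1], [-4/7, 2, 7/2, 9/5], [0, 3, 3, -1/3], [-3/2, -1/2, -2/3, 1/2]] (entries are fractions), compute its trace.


The trace is the sum of diagonal entries.
Diagonal: M[1,1] = 2/3, M[2,2] = 2, M[3,3] = 3, M[4,4] = 1/2
Tr(M) = 2/3 + 2 + 3 + 1/2
Computing step by step:
After adding M[1,1]: 2/3
After adding M[2,2]: 8/3
After adding M[3,3]: 17/3
After adding M[4,4]: 37/6
Tr(M) = 37/6

37/6


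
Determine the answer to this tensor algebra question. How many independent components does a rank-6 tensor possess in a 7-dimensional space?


The number of components of a rank-r tensor in d dimensions is d^r.
Here d = 7 and r = 6.
7^6 = 117649

117649


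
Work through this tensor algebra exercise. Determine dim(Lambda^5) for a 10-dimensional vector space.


The dimension of the space of p-forms on an n-dimensional space is C(n, p).
n = 10, p = 5
C(10, 5) = 10! / (5! * 5!) = 252

252


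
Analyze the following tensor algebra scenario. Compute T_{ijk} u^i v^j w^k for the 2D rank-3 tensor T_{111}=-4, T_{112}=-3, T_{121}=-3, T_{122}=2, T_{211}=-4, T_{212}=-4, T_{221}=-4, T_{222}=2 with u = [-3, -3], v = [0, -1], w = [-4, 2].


S = sum over i,j,k of T_{ijk} u_i v_j w_k. Expanding all 8 terms:
T_{111}*u_1*v_1*w_1 = -4*-3*0*-4 = 0  (running total: 0)
T_{112}*u_1*v_1*w_2 = -3*-3*0*2 = 0  (running total: 0)
T_{121}*u_1*v_2*w_1 = -3*-3*-1*-4 = 36  (running total: 36)
T_{122}*u_1*v_2*w_2 = 2*-3*-1*2 = 12  (running total: 48)
T_{211}*u_2*v_1*w_1 = -4*-3*0*-4 = 0  (running total: 48)
T_{212}*u_2*v_1*w_2 = -4*-3*0*2 = 0  (running total: 48)
T_{221}*u_2*v_2*w_1 = -4*-3*-1*-4 = 48  (running total: 96)
T_{222}*u_2*v_2*w_2 = 2*-3*-1*2 = 12  (running total: 108)
S = 108

108


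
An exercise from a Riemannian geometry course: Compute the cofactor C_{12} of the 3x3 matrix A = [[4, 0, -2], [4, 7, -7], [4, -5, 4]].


To find cofactor C_{12}, delete row 1 and column 2.
The resulting 2x2 submatrix is: [[4, -7], [4, 4]]
Minor M_{12} = 4*4 - -7*4
  = 16 - -28 = 44
Sign = (-1)^(1+2) = (-1)^3 = -1
Cofactor C_{12} = -1 * 44 = -44

-44


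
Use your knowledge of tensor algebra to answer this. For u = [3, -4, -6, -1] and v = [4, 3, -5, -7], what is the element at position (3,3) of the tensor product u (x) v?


The outer product entry T_{ij} = u_i * v_j.
We need i=3, j=3.
u_3 = -6, v_3 = -5
T_{3,3} = -6 * -5 = 30

30


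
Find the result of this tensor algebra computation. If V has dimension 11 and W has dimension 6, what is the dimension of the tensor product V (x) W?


The dimension of a tensor product is the product of dimensions.
dim(V) = 11, dim(W) = 6
dim(V (x) W) = 11 * 6 = 66

66


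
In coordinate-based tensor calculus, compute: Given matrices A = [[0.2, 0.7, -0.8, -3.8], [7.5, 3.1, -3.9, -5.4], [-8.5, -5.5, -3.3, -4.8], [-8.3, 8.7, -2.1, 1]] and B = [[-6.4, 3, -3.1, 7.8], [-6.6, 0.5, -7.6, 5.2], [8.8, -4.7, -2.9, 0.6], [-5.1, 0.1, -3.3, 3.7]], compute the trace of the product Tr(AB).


Tr(AB) = sum_i (AB)_{ii} where (AB)_{ii} = sum_k A_{ik} B_{ki}.
(AB)_{11} = 0.2*-6.4 + 0.7*-6.6 + -0.8*8.8 + -3.8*-5.1 = 6.44
(AB)_{22} = 7.5*3 + 3.1*0.5 + -3.9*-4.7 + -5.4*0.1 = 41.84
(AB)_{33} = -8.5*-3.1 + -5.5*-7.6 + -3.3*-2.9 + -4.8*-3.3 = 93.56
(AB)_{44} = -8.3*7.8 + 8.7*5.2 + -2.1*0.6 + 1*3.7 = -17.06
Tr(AB) = 6.44 + 41.84 + 93.56 + -17.06 = 124.78

124.78


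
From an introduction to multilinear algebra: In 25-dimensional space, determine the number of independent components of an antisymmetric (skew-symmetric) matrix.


An antisymmetric rank-2 tensor satisfies A_{ij} = -A_{ji}, so diagonal entries are zero.
The independent components are the upper-triangular entries: C(n, 2) = n(n-1)/2.
n = 25
C(25, 2) = 25 * 24 / 2 = 600 / 2 = 300

300


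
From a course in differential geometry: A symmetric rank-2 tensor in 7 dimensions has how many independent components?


A symmetric rank-2 tensor in d dimensions has d(d+1)/2 independent components.
d = 7
d(d+1)/2 = 7 * 8 / 2 = 56 / 2 = 28

28


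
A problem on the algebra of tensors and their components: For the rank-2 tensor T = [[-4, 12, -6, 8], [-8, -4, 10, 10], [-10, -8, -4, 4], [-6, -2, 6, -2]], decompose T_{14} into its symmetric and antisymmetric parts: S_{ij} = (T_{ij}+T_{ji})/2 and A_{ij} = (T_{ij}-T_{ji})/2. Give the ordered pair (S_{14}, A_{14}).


T_{14} = 8
T_{41} = -6
S_{14} = (8 + -6)/2 = 2/2 = 1
A_{14} = (8 - -6)/2 = 14/2 = 7
Check: S + A = 1 + 7 = 8 = T_{14}.

(1, 7)


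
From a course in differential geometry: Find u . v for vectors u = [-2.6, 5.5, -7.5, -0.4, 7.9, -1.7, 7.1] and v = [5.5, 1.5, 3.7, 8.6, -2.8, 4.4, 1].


The inner product u . v = sum of u_i * v_i.
Term-by-term: -2.6 * 5.5, 5.5 * 1.5, -7.5 * 3.7, -0.4 * 8.6, 7.9 * -2.8, -1.7 * 4.4, 7.1 * 1
Products: -14.3, 8.25, -27.75, -3.44, -22.12, -7.48, 7.1
Sum = -14.3 + 8.25 + -27.75 + -3.44 + -22.12 + -7.48 + 7.1 = -59.74

-59.74


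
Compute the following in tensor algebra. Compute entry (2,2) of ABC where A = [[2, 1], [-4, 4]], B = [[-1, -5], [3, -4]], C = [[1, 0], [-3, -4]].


(ABC)_{22} = sum_m (AB)_{2m} C_{m2}. First compute row 2 of AB.
(AB)_{21} = -4*-1 + 4*3 = 16
(AB)_{22} = -4*-5 + 4*-4 = 4
Now contract with column 2 of C:
(AB)_{21} * C_{12} = 16 * 0 = 0
(AB)_{22} * C_{22} = 4 * -4 = -16
(ABC)_{22} = 0 + -16 = -16

-16


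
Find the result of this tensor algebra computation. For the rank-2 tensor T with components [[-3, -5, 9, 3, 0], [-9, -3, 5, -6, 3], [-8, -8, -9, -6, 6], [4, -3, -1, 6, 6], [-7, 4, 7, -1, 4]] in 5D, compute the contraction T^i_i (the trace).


The contraction (trace) of a rank-2 tensor is the sum of its diagonal elements.
Diagonal entries: A[1,1] = -3, A[2,2] = -3, A[3,3] = -9, A[4,4] = 6, A[5,5] = 4
Tr(A) = -3 + -3 + -9 + 6 + 4 = -5

-5


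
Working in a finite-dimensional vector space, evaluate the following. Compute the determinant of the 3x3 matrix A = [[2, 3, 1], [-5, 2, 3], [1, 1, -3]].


Expanding along the first row, det(A) = a11*M_11 - a12*M_12 + a13*M_13, where M_1j is the (1,j) minor.
Minor M_11 = 2*-3 - 3*1 = -9
Minor M_12 = -5*-3 - 3*1 = 12
Minor M_13 = -5*1 - 2*1 = -7
det = 2*(-9) - 3*(12) + 1*(-7)
    = -18 - 36 + -7
    = -61

-61


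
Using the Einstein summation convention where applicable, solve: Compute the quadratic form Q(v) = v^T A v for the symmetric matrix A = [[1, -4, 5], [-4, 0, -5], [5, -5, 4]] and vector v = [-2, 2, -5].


First compute Av:
(Av)_1 = 1*-2 + -4*2 + 5*-5 = -35
(Av)_2 = -4*-2 + 0*2 + -5*-5 = 33
(Av)_3 = 5*-2 + -5*2 + 4*-5 = -40
Av = [-35, 33, -40]
Then v^T (Av) = -2*-35 + 2*33 + -5*-40
= 70 + 66 + 200 = 336

336


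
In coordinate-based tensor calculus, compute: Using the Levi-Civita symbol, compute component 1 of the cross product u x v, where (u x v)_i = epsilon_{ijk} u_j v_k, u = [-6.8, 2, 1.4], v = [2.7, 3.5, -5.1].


(u x v)_1 = sum_{j,k} epsilon_{1jk} u_j v_k. Only permutations of (1,2,3) contribute; the two non-zero terms are:
eps_{123} u_2 v_3 = 1 * 2 * -5.1 = -10.2
eps_{132} u_3 v_2 = -1 * 1.4 * 3.5 = -4.9
(u x v)_1 = -15.1

-15.1


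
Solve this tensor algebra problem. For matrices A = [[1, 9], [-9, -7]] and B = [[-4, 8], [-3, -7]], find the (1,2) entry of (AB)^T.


(AB)^T_{ij} = (AB)_{ji} = sum_k A_{jk} B_{ki}.
For i=1, j=2 we need (AB)_{21}:
A_{21} * B_{11} = -9 * -4 = 36
A_{22} * B_{21} = -7 * -3 = 21
Sum = 36 + 21 = 57

57


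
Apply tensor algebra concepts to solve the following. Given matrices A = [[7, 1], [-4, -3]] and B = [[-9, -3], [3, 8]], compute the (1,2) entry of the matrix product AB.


(AB)_{ij} = sum_k A_{ik} B_{kj}.
For i=1, j=2:
A_{11} * B_{12} = 7 * -3 = -21
A_{12} * B_{22} = 1 * 8 = 8
Sum = -21 + 8 = -13

-13


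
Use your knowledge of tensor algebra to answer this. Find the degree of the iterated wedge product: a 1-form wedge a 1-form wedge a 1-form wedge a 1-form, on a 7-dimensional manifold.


The degree of a wedge product is the sum of the degrees of the individual forms.
Degrees: 1, 1, 1, 1
Total degree = 1 + 1 + 1 + 1 = 4

4


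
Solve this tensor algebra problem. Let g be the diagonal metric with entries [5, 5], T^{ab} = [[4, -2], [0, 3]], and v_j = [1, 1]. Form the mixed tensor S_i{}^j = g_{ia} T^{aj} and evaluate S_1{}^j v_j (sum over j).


Step 1: lower the first index. For a diagonal metric, g_{ia} T^{aj} = g_{ii} T^{ij} (no sum on i).
g_{11} = 5
S_1{}^1 = 5 * T^{11} = 5 * 4 = 20
S_1{}^2 = 5 * T^{12} = 5 * -2 = -10
Step 2: contract S_1{}^j with v_j.
S_1{}^1 * v_1 = 20 * 1 = 20
S_1{}^2 * v_2 = -10 * 1 = -10
Result = 20 + -10 = 10

10


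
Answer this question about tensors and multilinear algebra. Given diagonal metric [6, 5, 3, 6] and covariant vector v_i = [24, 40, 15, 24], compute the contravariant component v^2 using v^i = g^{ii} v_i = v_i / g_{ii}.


To raise an index with a diagonal metric: v^i = v_i / g_{ii}.
For index 2: v_2 = 40, g_{22} = 5
v^2 = 40 / 5 = 8

8


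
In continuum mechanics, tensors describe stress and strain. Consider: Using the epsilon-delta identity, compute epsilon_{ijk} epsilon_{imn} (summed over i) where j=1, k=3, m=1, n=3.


Using the identity: epsilon_{ijk} epsilon_{imn} = delta_{jm} delta_{kn} - delta_{jn} delta_{km}.
delta_{11} = 1
delta_{33} = 1
delta_{13} = 0
delta_{31} = 0
Result = 1 * 1 - 0 * 0 = 1 - 0 = 1

1


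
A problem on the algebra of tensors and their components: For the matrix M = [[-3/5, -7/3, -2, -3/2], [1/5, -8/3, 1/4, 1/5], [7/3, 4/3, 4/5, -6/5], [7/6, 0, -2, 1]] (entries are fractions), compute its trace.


The trace is the sum of diagonal entries.
Diagonal: M[1,1] = -3/5, M[2,2] = -8/3, M[3,3] = 4/5, M[4,4] = 1
Tr(M) = -3/5 + -8/3 + 4/5 + 1
Computing step by step:
After adding M[1,1]: -3/5
After adding M[2,2]: -49/15
After adding M[3,3]: -37/15
After adding M[4,4]: -22/15
Tr(M) = -22/15

-22/15


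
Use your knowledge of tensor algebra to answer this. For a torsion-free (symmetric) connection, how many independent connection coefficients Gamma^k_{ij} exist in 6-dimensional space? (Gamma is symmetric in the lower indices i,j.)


Christoffel symbols Gamma^k_{ij} are symmetric in i,j, so there are d * d(d+1)/2 independent symbols.
d = 6
d(d+1)/2 = 6 * 7 / 2 = 21
Total = 6 * 21 = 126

126


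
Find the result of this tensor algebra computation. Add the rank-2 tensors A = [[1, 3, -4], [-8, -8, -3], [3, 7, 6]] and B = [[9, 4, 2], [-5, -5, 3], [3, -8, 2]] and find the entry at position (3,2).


Tensor addition is component-wise: (A + B)_{ij} = A_{ij} + B_{ij}.
A_{32} = 7
B_{32} = -8
(A + B)_{32} = 7 + -8 = -1

-1


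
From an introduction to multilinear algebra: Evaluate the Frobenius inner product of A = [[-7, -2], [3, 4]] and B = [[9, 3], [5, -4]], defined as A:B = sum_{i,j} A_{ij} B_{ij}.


A:B = sum over all i,j of A_{ij} * B_{ij}.
Row 1: -7*9=-63, -2*3=-6 => row sum = -69
Row 2: 3*5=15, 4*-4=-16 => row sum = -1
Total = -69 + -1 = -70

-70


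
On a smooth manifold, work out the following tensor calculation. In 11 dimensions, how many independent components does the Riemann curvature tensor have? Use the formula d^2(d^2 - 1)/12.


The Riemann tensor in d dimensions has d^2(d^2 - 1)/12 independent components.
d = 11, so d^2 = 121
d^2 - 1 = 120
d^2(d^2 - 1) = 121 * 120 = 14520
Divide by 12: 14520 / 12 = 1210

1210


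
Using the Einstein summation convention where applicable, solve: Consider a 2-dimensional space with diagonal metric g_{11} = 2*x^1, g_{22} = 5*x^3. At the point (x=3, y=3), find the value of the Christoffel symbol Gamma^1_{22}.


For a diagonal metric, Gamma^k_{ij} = (1/2) g^{kk} (dg_{ik}/dx_j + dg_{jk}/dx_i - dg_{ij}/dx_k).
The metric is diagonal, so g_{ab} = 0 for a != b.
At the given point: g_{11} = 6, g_{22} = 135
g^{11} = 1/6
dg_{21}/dx_2 = 0 (off-diagonal)
dg_{21}/dx_2 = 0 (off-diagonal)
dg_{22}/dx_1 = dg_{22}/dx_1 = 135
Numerator = 0 + 0 - 135 = -135
Gamma^1_{22} = -135 / (2 * 6) = -45/4

-45/4


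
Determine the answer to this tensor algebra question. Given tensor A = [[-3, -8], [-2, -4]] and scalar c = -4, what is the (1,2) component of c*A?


Scalar multiplication: (cA)_{ij} = c * A_{ij}.
c = -4
A_{12} = -8
(cA)_{12} = -4 * -8 = 32

32


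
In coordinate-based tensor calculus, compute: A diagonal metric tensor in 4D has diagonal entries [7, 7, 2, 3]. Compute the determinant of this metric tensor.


For a diagonal metric, the determinant is the product of diagonal entries.
Diagonal entries: 7, 7, 2, 3
det(g) = 7 * 7 * 2 * 3 = 294

294


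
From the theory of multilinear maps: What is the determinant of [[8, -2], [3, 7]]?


For a 2x2 matrix [[a, b], [c, d]], det = a*d - b*c.
a = 8, b = -2, c = 3, d = 7
a*d = 8 * 7 = 56
b*c = -2 * 3 = -6
det = 56 - -6 = 62

62


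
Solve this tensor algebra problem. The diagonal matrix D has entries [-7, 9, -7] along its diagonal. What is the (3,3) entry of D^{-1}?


For a diagonal matrix, the inverse has entries (D^{-1})_{ii} = 1/d_{ii}.
The diagonal entries are: d_{11} = -7, d_{22} = 9, d_{33} = -7
We need (D^{-1})_{33} = 1/d_{33} = 1/-7 = -1/7

-1/7


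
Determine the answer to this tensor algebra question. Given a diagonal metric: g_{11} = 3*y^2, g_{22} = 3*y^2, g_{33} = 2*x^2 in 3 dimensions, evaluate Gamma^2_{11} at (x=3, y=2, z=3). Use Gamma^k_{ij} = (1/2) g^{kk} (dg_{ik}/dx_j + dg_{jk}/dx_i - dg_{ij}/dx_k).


For a diagonal metric, Gamma^k_{ij} = (1/2) g^{kk} (dg_{ik}/dx_j + dg_{jk}/dx_i - dg_{ij}/dx_k).
The metric is diagonal, so g_{ab} = 0 for a != b.
At the given point: g_{11} = 12, g_{22} = 12, g_{33} = 18
g^{22} = 1/12
dg_{12}/dx_1 = 0 (off-diagonal)
dg_{12}/dx_1 = 0 (off-diagonal)
dg_{11}/dx_2 = dg_{11}/dx_2 = 12
Numerator = 0 + 0 - 12 = -12
Gamma^2_{11} = -12 / (2 * 12) = -1/2

-1/2


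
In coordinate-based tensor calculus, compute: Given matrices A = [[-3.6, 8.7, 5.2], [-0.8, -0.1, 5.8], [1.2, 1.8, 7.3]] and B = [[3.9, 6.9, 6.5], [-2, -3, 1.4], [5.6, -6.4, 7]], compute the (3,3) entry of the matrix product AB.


(AB)_{ij} = sum_k A_{ik} B_{kj}.
For i=3, j=3:
A_{31} * B_{13} = 1.2 * 6.5 = 7.8
A_{32} * B_{23} = 1.8 * 1.4 = 2.52
A_{33} * B_{33} = 7.3 * 7 = 51.1
Sum = 7.8 + 2.52 + 51.1 = 61.42

61.42


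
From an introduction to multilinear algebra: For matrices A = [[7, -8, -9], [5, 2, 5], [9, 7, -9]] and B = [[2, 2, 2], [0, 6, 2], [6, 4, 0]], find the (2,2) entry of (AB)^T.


(AB)^T_{ij} = (AB)_{ji} = sum_k A_{jk} B_{ki}.
For i=2, j=2 we need (AB)_{22}:
A_{21} * B_{12} = 5 * 2 = 10
A_{22} * B_{22} = 2 * 6 = 12
A_{23} * B_{32} = 5 * 4 = 20
Sum = 10 + 12 + 20 = 42

42


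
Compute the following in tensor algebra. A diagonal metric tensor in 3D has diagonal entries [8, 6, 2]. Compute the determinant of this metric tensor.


For a diagonal metric, the determinant is the product of diagonal entries.
Diagonal entries: 8, 6, 2
det(g) = 8 * 6 * 2 = 96

96


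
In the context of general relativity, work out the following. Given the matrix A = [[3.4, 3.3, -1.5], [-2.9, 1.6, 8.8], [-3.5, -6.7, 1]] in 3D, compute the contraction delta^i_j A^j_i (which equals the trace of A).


The contraction (trace) of a rank-2 tensor is the sum of its diagonal elements.
Diagonal entries: A[1,1] = 3.4, A[2,2] = 1.6, A[3,3] = 1
Tr(A) = 3.4 + 1.6 + 1 = 6

6


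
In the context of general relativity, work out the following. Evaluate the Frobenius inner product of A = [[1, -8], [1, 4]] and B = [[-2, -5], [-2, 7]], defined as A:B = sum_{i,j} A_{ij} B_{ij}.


A:B = sum over all i,j of A_{ij} * B_{ij}.
Row 1: 1*-2=-2, -8*-5=40 => row sum = 38
Row 2: 1*-2=-2, 4*7=28 => row sum = 26
Total = 38 + 26 = 64

64


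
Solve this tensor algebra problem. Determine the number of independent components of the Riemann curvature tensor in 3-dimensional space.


The Riemann tensor in d dimensions has d^2(d^2 - 1)/12 independent components.
d = 3, so d^2 = 9
d^2 - 1 = 8
d^2(d^2 - 1) = 9 * 8 = 72
Divide by 12: 72 / 12 = 6

6


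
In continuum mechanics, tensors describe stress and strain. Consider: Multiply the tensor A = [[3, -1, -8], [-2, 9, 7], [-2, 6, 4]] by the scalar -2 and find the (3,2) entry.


Scalar multiplication: (cA)_{ij} = c * A_{ij}.
c = -2
A_{32} = 6
(cA)_{32} = -2 * 6 = -12

-12


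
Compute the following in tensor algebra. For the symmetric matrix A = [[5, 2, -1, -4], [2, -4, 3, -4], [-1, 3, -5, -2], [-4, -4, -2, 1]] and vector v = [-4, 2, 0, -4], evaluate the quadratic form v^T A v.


First compute Av:
(Av)_1 = 5*-4 + 2*2 + -1*0 + -4*-4 = 0
(Av)_2 = 2*-4 + -4*2 + 3*0 + -4*-4 = 0
(Av)_3 = -1*-4 + 3*2 + -5*0 + -2*-4 = 18
(Av)_4 = -4*-4 + -4*2 + -2*0 + 1*-4 = 4
Av = [0, 0, 18, 4]
Then v^T (Av) = -4*0 + 2*0 + 0*18 + -4*4
= 0 + 0 + 0 + -16 = -16

-16


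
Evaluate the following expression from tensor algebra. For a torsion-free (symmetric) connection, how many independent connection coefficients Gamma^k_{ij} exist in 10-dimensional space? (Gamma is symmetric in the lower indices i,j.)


Christoffel symbols Gamma^k_{ij} are symmetric in i,j, so there are d * d(d+1)/2 independent symbols.
d = 10
d(d+1)/2 = 10 * 11 / 2 = 55
Total = 10 * 55 = 550

550


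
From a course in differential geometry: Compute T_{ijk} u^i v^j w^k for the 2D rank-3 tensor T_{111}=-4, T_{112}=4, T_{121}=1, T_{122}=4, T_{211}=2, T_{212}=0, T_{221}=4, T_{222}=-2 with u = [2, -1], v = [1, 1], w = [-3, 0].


S = sum over i,j,k of T_{ijk} u_i v_j w_k. Expanding all 8 terms:
T_{111}*u_1*v_1*w_1 = -4*2*1*-3 = 24  (running total: 24)
T_{112}*u_1*v_1*w_2 = 4*2*1*0 = 0  (running total: 24)
T_{121}*u_1*v_2*w_1 = 1*2*1*-3 = -6  (running total: 18)
T_{122}*u_1*v_2*w_2 = 4*2*1*0 = 0  (running total: 18)
T_{211}*u_2*v_1*w_1 = 2*-1*1*-3 = 6  (running total: 24)
T_{212}*u_2*v_1*w_2 = 0*-1*1*0 = 0  (running total: 24)
T_{221}*u_2*v_2*w_1 = 4*-1*1*-3 = 12  (running total: 36)
T_{222}*u_2*v_2*w_2 = -2*-1*1*0 = 0  (running total: 36)
S = 36

36


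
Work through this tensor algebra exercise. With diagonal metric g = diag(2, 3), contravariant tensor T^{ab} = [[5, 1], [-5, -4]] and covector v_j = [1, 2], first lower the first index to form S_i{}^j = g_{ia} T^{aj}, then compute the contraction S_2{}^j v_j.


Step 1: lower the first index. For a diagonal metric, g_{ia} T^{aj} = g_{ii} T^{ij} (no sum on i).
g_{22} = 3
S_2{}^1 = 3 * T^{21} = 3 * -5 = -15
S_2{}^2 = 3 * T^{22} = 3 * -4 = -12
Step 2: contract S_2{}^j with v_j.
S_2{}^1 * v_1 = -15 * 1 = -15
S_2{}^2 * v_2 = -12 * 2 = -24
Result = -15 + -24 = -39

-39


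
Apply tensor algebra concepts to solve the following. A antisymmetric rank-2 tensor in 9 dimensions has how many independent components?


A antisymmetric rank-2 tensor in d dimensions has d(d-1)/2 independent components.
d = 9
d(d-1)/2 = 9 * 8 / 2 = 72 / 2 = 36

36


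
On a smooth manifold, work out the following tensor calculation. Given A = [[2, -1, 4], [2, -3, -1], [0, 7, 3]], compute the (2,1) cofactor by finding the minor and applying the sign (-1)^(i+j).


To find cofactor C_{21}, delete row 2 and column 1.
The resulting 2x2 submatrix is: [[-1, 4], [7, 3]]
Minor M_{21} = -1*3 - 4*7
  = -3 - 28 = -31
Sign = (-1)^(2+1) = (-1)^3 = -1
Cofactor C_{21} = -1 * -31 = 31

31


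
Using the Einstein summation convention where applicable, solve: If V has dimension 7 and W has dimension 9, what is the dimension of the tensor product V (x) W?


The dimension of a tensor product is the product of dimensions.
dim(V) = 7, dim(W) = 9
dim(V (x) W) = 7 * 9 = 63

63


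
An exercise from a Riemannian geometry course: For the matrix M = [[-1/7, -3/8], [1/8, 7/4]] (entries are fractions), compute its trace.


The trace is the sum of diagonal entries.
Diagonal: M[1,1] = -1/7, M[2,2] = 7/4
Tr(M) = -1/7 + 7/4
Computing step by step:
After adding M[1,1]: -1/7
After adding M[2,2]: 45/28
Tr(M) = 45/28

45/28


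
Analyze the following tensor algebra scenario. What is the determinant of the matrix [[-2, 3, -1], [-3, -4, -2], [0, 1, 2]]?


Expanding along the first row, det(A) = a11*M_11 - a12*M_12 + a13*M_13, where M_1j is the (1,j) minor.
Minor M_11 = -4*2 - -2*1 = -6
Minor M_12 = -3*2 - -2*0 = -6
Minor M_13 = -3*1 - -4*0 = -3
det = -2*(-6) - 3*(-6) + -1*(-3)
    = 12 - -18 + 3
    = 33

33


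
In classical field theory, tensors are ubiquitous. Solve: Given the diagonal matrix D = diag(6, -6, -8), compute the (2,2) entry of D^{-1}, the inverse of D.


For a diagonal matrix, the inverse has entries (D^{-1})_{ii} = 1/d_{ii}.
The diagonal entries are: d_{11} = 6, d_{22} = -6, d_{33} = -8
We need (D^{-1})_{22} = 1/d_{22} = 1/-6 = -1/6

-1/6


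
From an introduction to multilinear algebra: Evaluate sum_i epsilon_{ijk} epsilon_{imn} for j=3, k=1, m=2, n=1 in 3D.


Using the identity: epsilon_{ijk} epsilon_{imn} = delta_{jm} delta_{kn} - delta_{jn} delta_{km}.
delta_{32} = 0
delta_{11} = 1
delta_{31} = 0
delta_{12} = 0
Result = 0 * 1 - 0 * 0 = 0 - 0 = 0

0


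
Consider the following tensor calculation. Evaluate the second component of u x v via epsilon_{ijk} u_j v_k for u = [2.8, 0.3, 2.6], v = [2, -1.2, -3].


(u x v)_2 = sum_{j,k} epsilon_{2jk} u_j v_k. Only permutations of (1,2,3) contribute; the two non-zero terms are:
eps_{213} u_1 v_3 = -1 * 2.8 * -3 = 8.4
eps_{231} u_3 v_1 = 1 * 2.6 * 2 = 5.2
(u x v)_2 = 13.6

13.6


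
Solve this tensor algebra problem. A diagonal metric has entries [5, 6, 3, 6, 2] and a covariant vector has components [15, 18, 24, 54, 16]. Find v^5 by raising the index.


To raise an index with a diagonal metric: v^i = v_i / g_{ii}.
For index 5: v_5 = 16, g_{55} = 2
v^5 = 16 / 2 = 8

8


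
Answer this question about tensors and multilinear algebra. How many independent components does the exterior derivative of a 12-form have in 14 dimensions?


The exterior derivative of a p-form is a (p+1)-form.
Its number of independent components is C(n, p+1).
n = 14, p+1 = 13
C(14, 13) = 14

14


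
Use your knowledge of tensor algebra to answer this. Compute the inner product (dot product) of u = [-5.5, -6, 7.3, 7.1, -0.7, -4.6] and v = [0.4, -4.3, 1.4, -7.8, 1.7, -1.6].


The inner product u . v = sum of u_i * v_i.
Term-by-term: -5.5 * 0.4, -6 * -4.3, 7.3 * 1.4, 7.1 * -7.8, -0.7 * 1.7, -4.6 * -1.6
Products: -2.2, 25.8, 10.22, -55.38, -1.19, 7.36
Sum = -2.2 + 25.8 + 10.22 + -55.38 + -1.19 + 7.36 = -15.39

-15.39


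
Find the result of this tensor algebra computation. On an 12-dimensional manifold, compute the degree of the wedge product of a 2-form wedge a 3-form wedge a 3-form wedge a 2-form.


The degree of a wedge product is the sum of the degrees of the individual forms.
Degrees: 2, 3, 3, 2
Total degree = 2 + 3 + 3 + 2 = 10

10


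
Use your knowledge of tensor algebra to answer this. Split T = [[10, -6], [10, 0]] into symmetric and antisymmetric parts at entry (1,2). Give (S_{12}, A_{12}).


T_{12} = -6
T_{21} = 10
S_{12} = (-6 + 10)/2 = 4/2 = 2
A_{12} = (-6 - 10)/2 = -16/2 = -8
Check: S + A = 2 + -8 = -6 = T_{12}.

(2, -8)


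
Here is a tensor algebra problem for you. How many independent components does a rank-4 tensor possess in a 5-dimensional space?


The number of components of a rank-r tensor in d dimensions is d^r.
Here d = 5 and r = 4.
5^4 = 625

625


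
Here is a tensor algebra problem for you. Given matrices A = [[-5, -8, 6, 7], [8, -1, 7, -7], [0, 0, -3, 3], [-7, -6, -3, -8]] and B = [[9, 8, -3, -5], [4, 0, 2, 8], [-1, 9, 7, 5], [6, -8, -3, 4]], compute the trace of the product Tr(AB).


Tr(AB) = sum_i (AB)_{ii} where (AB)_{ii} = sum_k A_{ik} B_{ki}.
(AB)_{11} = -5*9 + -8*4 + 6*-1 + 7*6 = -41
(AB)_{22} = 8*8 + -1*0 + 7*9 + -7*-8 = 183
(AB)_{33} = 0*-3 + 0*2 + -3*7 + 3*-3 = -30
(AB)_{44} = -7*-5 + -6*8 + -3*5 + -8*4 = -60
Tr(AB) = -41 + 183 + -30 + -60 = 52

52


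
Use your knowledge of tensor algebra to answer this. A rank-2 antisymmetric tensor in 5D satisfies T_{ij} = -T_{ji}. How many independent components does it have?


An antisymmetric rank-2 tensor satisfies A_{ij} = -A_{ji}, so diagonal entries are zero.
The independent components are the upper-triangular entries: C(n, 2) = n(n-1)/2.
n = 5
C(5, 2) = 5 * 4 / 2 = 20 / 2 = 10

10


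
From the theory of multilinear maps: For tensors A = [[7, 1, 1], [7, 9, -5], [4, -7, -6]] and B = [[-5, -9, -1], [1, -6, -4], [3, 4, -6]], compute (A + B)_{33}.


Tensor addition is component-wise: (A + B)_{ij} = A_{ij} + B_{ij}.
A_{33} = -6
B_{33} = -6
(A + B)_{33} = -6 + -6 = -12

-12


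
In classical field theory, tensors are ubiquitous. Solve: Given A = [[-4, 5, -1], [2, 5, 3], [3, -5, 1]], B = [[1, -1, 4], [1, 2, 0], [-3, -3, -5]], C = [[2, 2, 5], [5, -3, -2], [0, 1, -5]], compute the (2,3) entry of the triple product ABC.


(ABC)_{23} = sum_m (AB)_{2m} C_{m3}. First compute row 2 of AB.
(AB)_{21} = 2*1 + 5*1 + 3*-3 = -2
(AB)_{22} = 2*-1 + 5*2 + 3*-3 = -1
(AB)_{23} = 2*4 + 5*0 + 3*-5 = -7
Now contract with column 3 of C:
(AB)_{21} * C_{13} = -2 * 5 = -10
(AB)_{22} * C_{23} = -1 * -2 = 2
(AB)_{23} * C_{33} = -7 * -5 = 35
(ABC)_{23} = -10 + 2 + 35 = 27

27


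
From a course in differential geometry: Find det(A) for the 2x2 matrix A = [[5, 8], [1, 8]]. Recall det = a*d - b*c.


For a 2x2 matrix [[a, b], [c, d]], det = a*d - b*c.
a = 5, b = 8, c = 1, d = 8
a*d = 5 * 8 = 40
b*c = 8 * 1 = 8
det = 40 - 8 = 32

32


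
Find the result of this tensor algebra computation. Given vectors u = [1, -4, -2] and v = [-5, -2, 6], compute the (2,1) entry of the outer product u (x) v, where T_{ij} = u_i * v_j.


The outer product entry T_{ij} = u_i * v_j.
We need i=2, j=1.
u_2 = -4, v_1 = -5
T_{2,1} = -4 * -5 = 20

20


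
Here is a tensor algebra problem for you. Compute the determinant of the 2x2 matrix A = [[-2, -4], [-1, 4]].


For a 2x2 matrix [[a, b], [c, d]], det = a*d - b*c.
a = -2, b = -4, c = -1, d = 4
a*d = -2 * 4 = -8
b*c = -4 * -1 = 4
det = -8 - 4 = -12

-12


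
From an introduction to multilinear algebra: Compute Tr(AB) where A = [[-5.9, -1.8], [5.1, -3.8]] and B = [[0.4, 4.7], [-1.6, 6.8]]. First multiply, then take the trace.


Tr(AB) = sum_i (AB)_{ii} where (AB)_{ii} = sum_k A_{ik} B_{ki}.
(AB)_{11} = -5.9*0.4 + -1.8*-1.6 = 0.52
(AB)_{22} = 5.1*4.7 + -3.8*6.8 = -1.87
Tr(AB) = 0.52 + -1.87 = -1.35

-1.35


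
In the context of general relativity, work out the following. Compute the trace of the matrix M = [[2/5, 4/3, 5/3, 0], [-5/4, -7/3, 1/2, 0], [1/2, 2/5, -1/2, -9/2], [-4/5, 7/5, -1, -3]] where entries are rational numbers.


The trace is the sum of diagonal entries.
Diagonal: M[1,1] = 2/5, M[2,2] = -7/3, M[3,3] = -1/2, M[4,4] = -3
Tr(M) = 2/5 + -7/3 + -1/2 + -3
Computing step by step:
After adding M[1,1]: 2/5
After adding M[2,2]: -29/15
After adding M[3,3]: -73/30
After adding M[4,4]: -163/30
Tr(M) = -163/30

-163/30


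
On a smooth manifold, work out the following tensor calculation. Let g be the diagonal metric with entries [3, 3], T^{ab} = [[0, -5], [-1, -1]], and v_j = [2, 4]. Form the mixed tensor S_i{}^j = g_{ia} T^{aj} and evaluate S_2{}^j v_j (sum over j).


Step 1: lower the first index. For a diagonal metric, g_{ia} T^{aj} = g_{ii} T^{ij} (no sum on i).
g_{22} = 3
S_2{}^1 = 3 * T^{21} = 3 * -1 = -3
S_2{}^2 = 3 * T^{22} = 3 * -1 = -3
Step 2: contract S_2{}^j with v_j.
S_2{}^1 * v_1 = -3 * 2 = -6
S_2{}^2 * v_2 = -3 * 4 = -12
Result = -6 + -12 = -18

-18


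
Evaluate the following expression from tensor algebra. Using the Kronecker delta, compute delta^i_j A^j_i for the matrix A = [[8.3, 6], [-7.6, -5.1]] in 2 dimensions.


The contraction (trace) of a rank-2 tensor is the sum of its diagonal elements.
Diagonal entries: A[1,1] = 8.3, A[2,2] = -5.1
Tr(A) = 8.3 + -5.1 = 3.2

3.2


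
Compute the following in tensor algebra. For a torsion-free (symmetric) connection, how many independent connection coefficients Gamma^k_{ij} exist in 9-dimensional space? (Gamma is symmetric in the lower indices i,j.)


Christoffel symbols Gamma^k_{ij} are symmetric in i,j, so there are d * d(d+1)/2 independent symbols.
d = 9
d(d+1)/2 = 9 * 10 / 2 = 45
Total = 9 * 45 = 405

405


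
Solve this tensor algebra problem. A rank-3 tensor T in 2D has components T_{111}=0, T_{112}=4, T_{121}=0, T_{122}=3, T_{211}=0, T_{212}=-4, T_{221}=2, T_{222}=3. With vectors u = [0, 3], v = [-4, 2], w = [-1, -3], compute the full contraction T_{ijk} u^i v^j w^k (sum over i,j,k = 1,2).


S = sum over i,j,k of T_{ijk} u_i v_j w_k. Expanding all 8 terms:
T_{111}*u_1*v_1*w_1 = 0*0*-4*-1 = 0  (running total: 0)
T_{112}*u_1*v_1*w_2 = 4*0*-4*-3 = 0  (running total: 0)
T_{121}*u_1*v_2*w_1 = 0*0*2*-1 = 0  (running total: 0)
T_{122}*u_1*v_2*w_2 = 3*0*2*-3 = 0  (running total: 0)
T_{211}*u_2*v_1*w_1 = 0*3*-4*-1 = 0  (running total: 0)
T_{212}*u_2*v_1*w_2 = -4*3*-4*-3 = -144  (running total: -144)
T_{221}*u_2*v_2*w_1 = 2*3*2*-1 = -12  (running total: -156)
T_{222}*u_2*v_2*w_2 = 3*3*2*-3 = -54  (running total: -210)
S = -210

-210


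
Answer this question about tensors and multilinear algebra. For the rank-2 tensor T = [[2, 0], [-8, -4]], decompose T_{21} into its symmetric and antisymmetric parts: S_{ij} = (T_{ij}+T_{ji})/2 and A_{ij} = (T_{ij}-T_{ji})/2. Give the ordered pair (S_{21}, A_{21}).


T_{21} = -8
T_{12} = 0
S_{21} = (-8 + 0)/2 = -8/2 = -4
A_{21} = (-8 - 0)/2 = -8/2 = -4
Check: S + A = -4 + -4 = -8 = T_{21}.

(-4, -4)


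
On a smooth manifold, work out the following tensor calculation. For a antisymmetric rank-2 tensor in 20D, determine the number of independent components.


A antisymmetric rank-2 tensor in d dimensions has d(d-1)/2 independent components.
d = 20
d(d-1)/2 = 20 * 19 / 2 = 380 / 2 = 190

190


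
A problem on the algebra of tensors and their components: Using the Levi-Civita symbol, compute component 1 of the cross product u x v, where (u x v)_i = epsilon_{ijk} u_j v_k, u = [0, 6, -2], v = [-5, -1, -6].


(u x v)_1 = sum_{j,k} epsilon_{1jk} u_j v_k. Only permutations of (1,2,3) contribute; the two non-zero terms are:
eps_{123} u_2 v_3 = 1 * 6 * -6 = -36
eps_{132} u_3 v_2 = -1 * -2 * -1 = -2
(u x v)_1 = -38

-38


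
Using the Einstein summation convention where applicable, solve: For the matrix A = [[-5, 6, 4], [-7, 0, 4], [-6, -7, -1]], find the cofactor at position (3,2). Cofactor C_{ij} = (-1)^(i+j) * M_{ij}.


To find cofactor C_{32}, delete row 3 and column 2.
The resulting 2x2 submatrix is: [[-5, 4], [-7, 4]]
Minor M_{32} = -5*4 - 4*-7
  = -20 - -28 = 8
Sign = (-1)^(3+2) = (-1)^5 = -1
Cofactor C_{32} = -1 * 8 = -8

-8


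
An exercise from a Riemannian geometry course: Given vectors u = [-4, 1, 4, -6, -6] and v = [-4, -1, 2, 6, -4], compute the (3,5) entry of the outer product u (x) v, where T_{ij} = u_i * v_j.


The outer product entry T_{ij} = u_i * v_j.
We need i=3, j=5.
u_3 = 4, v_5 = -4
T_{3,5} = 4 * -4 = -16

-16


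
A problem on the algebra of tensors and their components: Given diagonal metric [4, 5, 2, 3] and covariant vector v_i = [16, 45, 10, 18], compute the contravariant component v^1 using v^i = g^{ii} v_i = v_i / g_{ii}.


To raise an index with a diagonal metric: v^i = v_i / g_{ii}.
For index 1: v_1 = 16, g_{11} = 4
v^1 = 16 / 4 = 4

4


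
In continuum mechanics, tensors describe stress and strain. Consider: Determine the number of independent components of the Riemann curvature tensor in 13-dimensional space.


The Riemann tensor in d dimensions has d^2(d^2 - 1)/12 independent components.
d = 13, so d^2 = 169
d^2 - 1 = 168
d^2(d^2 - 1) = 169 * 168 = 28392
Divide by 12: 28392 / 12 = 2366

2366
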